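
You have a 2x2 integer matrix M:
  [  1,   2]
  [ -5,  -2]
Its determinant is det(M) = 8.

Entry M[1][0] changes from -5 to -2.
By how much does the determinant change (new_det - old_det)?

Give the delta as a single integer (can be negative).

Answer: -6

Derivation:
Cofactor C_10 = -2
Entry delta = -2 - -5 = 3
Det delta = entry_delta * cofactor = 3 * -2 = -6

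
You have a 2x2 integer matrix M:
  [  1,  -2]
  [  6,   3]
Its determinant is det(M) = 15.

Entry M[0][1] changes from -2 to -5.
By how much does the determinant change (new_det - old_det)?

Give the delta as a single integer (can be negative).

Cofactor C_01 = -6
Entry delta = -5 - -2 = -3
Det delta = entry_delta * cofactor = -3 * -6 = 18

Answer: 18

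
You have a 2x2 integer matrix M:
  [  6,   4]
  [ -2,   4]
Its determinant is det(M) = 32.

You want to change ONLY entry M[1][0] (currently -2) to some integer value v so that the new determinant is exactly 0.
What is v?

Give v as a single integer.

Answer: 6

Derivation:
det is linear in entry M[1][0]: det = old_det + (v - -2) * C_10
Cofactor C_10 = -4
Want det = 0: 32 + (v - -2) * -4 = 0
  (v - -2) = -32 / -4 = 8
  v = -2 + (8) = 6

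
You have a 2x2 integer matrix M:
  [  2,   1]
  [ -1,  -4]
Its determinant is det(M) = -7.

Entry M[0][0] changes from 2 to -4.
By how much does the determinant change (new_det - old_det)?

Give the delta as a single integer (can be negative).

Answer: 24

Derivation:
Cofactor C_00 = -4
Entry delta = -4 - 2 = -6
Det delta = entry_delta * cofactor = -6 * -4 = 24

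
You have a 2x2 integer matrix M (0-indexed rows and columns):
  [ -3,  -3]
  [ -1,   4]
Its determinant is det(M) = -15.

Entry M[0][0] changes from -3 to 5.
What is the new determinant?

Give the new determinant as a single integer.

Answer: 17

Derivation:
det is linear in row 0: changing M[0][0] by delta changes det by delta * cofactor(0,0).
Cofactor C_00 = (-1)^(0+0) * minor(0,0) = 4
Entry delta = 5 - -3 = 8
Det delta = 8 * 4 = 32
New det = -15 + 32 = 17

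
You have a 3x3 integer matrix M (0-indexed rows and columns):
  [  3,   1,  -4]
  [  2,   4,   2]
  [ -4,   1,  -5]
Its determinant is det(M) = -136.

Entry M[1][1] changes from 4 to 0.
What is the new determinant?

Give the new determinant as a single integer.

Answer: -12

Derivation:
det is linear in row 1: changing M[1][1] by delta changes det by delta * cofactor(1,1).
Cofactor C_11 = (-1)^(1+1) * minor(1,1) = -31
Entry delta = 0 - 4 = -4
Det delta = -4 * -31 = 124
New det = -136 + 124 = -12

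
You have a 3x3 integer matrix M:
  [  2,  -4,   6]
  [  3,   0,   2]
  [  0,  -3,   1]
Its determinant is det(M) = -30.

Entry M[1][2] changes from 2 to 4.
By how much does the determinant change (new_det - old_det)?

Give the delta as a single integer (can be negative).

Cofactor C_12 = 6
Entry delta = 4 - 2 = 2
Det delta = entry_delta * cofactor = 2 * 6 = 12

Answer: 12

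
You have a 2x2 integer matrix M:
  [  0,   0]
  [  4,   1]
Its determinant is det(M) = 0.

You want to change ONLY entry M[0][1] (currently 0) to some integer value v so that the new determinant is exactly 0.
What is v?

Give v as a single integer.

det is linear in entry M[0][1]: det = old_det + (v - 0) * C_01
Cofactor C_01 = -4
Want det = 0: 0 + (v - 0) * -4 = 0
  (v - 0) = 0 / -4 = 0
  v = 0 + (0) = 0

Answer: 0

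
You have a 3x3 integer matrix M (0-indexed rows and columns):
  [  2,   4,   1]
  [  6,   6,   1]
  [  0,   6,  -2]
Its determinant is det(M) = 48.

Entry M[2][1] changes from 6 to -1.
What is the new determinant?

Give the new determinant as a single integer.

Answer: 20

Derivation:
det is linear in row 2: changing M[2][1] by delta changes det by delta * cofactor(2,1).
Cofactor C_21 = (-1)^(2+1) * minor(2,1) = 4
Entry delta = -1 - 6 = -7
Det delta = -7 * 4 = -28
New det = 48 + -28 = 20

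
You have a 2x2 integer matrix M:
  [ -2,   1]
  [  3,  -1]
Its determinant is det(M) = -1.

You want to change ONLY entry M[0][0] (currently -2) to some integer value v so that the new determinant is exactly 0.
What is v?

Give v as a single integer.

det is linear in entry M[0][0]: det = old_det + (v - -2) * C_00
Cofactor C_00 = -1
Want det = 0: -1 + (v - -2) * -1 = 0
  (v - -2) = 1 / -1 = -1
  v = -2 + (-1) = -3

Answer: -3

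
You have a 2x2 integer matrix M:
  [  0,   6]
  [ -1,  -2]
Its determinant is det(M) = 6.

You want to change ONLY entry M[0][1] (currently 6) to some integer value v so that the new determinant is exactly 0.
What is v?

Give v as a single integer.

det is linear in entry M[0][1]: det = old_det + (v - 6) * C_01
Cofactor C_01 = 1
Want det = 0: 6 + (v - 6) * 1 = 0
  (v - 6) = -6 / 1 = -6
  v = 6 + (-6) = 0

Answer: 0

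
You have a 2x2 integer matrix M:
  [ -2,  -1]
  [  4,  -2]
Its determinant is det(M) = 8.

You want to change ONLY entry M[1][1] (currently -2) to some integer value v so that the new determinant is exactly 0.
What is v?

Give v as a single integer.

det is linear in entry M[1][1]: det = old_det + (v - -2) * C_11
Cofactor C_11 = -2
Want det = 0: 8 + (v - -2) * -2 = 0
  (v - -2) = -8 / -2 = 4
  v = -2 + (4) = 2

Answer: 2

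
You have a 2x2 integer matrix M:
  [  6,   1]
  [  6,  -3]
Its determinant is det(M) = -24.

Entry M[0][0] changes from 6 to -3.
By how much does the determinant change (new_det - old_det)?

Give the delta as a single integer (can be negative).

Cofactor C_00 = -3
Entry delta = -3 - 6 = -9
Det delta = entry_delta * cofactor = -9 * -3 = 27

Answer: 27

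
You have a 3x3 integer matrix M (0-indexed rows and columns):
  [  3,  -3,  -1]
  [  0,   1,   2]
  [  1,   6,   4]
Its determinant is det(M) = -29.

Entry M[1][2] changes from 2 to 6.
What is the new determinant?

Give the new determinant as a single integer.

det is linear in row 1: changing M[1][2] by delta changes det by delta * cofactor(1,2).
Cofactor C_12 = (-1)^(1+2) * minor(1,2) = -21
Entry delta = 6 - 2 = 4
Det delta = 4 * -21 = -84
New det = -29 + -84 = -113

Answer: -113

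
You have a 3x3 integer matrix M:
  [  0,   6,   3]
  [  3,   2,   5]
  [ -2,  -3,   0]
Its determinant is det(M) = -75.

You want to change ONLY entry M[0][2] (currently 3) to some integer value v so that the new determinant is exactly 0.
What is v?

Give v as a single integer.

Answer: -12

Derivation:
det is linear in entry M[0][2]: det = old_det + (v - 3) * C_02
Cofactor C_02 = -5
Want det = 0: -75 + (v - 3) * -5 = 0
  (v - 3) = 75 / -5 = -15
  v = 3 + (-15) = -12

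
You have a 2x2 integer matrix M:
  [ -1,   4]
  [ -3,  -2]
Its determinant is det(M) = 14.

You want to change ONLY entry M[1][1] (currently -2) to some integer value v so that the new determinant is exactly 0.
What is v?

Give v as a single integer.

Answer: 12

Derivation:
det is linear in entry M[1][1]: det = old_det + (v - -2) * C_11
Cofactor C_11 = -1
Want det = 0: 14 + (v - -2) * -1 = 0
  (v - -2) = -14 / -1 = 14
  v = -2 + (14) = 12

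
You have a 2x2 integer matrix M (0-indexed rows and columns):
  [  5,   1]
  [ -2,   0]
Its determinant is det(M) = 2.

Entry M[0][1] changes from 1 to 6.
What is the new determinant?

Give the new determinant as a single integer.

Answer: 12

Derivation:
det is linear in row 0: changing M[0][1] by delta changes det by delta * cofactor(0,1).
Cofactor C_01 = (-1)^(0+1) * minor(0,1) = 2
Entry delta = 6 - 1 = 5
Det delta = 5 * 2 = 10
New det = 2 + 10 = 12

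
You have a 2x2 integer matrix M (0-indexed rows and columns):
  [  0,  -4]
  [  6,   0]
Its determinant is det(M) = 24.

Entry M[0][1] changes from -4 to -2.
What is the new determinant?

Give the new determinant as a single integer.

det is linear in row 0: changing M[0][1] by delta changes det by delta * cofactor(0,1).
Cofactor C_01 = (-1)^(0+1) * minor(0,1) = -6
Entry delta = -2 - -4 = 2
Det delta = 2 * -6 = -12
New det = 24 + -12 = 12

Answer: 12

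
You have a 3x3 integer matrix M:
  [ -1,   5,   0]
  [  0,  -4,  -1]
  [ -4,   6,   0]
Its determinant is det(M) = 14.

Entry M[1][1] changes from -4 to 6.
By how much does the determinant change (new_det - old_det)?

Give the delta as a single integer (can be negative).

Answer: 0

Derivation:
Cofactor C_11 = 0
Entry delta = 6 - -4 = 10
Det delta = entry_delta * cofactor = 10 * 0 = 0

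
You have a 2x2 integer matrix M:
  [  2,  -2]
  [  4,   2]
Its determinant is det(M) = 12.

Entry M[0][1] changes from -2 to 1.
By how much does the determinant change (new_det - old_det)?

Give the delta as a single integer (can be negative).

Answer: -12

Derivation:
Cofactor C_01 = -4
Entry delta = 1 - -2 = 3
Det delta = entry_delta * cofactor = 3 * -4 = -12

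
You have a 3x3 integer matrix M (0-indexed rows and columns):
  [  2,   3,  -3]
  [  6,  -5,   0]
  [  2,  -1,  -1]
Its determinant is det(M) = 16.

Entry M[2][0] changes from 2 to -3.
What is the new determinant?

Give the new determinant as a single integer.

det is linear in row 2: changing M[2][0] by delta changes det by delta * cofactor(2,0).
Cofactor C_20 = (-1)^(2+0) * minor(2,0) = -15
Entry delta = -3 - 2 = -5
Det delta = -5 * -15 = 75
New det = 16 + 75 = 91

Answer: 91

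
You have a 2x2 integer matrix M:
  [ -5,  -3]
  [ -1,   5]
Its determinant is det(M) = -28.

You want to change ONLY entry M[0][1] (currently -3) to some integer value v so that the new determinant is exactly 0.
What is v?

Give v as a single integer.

det is linear in entry M[0][1]: det = old_det + (v - -3) * C_01
Cofactor C_01 = 1
Want det = 0: -28 + (v - -3) * 1 = 0
  (v - -3) = 28 / 1 = 28
  v = -3 + (28) = 25

Answer: 25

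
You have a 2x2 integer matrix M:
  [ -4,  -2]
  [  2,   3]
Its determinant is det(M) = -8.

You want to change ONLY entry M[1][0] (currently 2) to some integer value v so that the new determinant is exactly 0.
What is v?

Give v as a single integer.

Answer: 6

Derivation:
det is linear in entry M[1][0]: det = old_det + (v - 2) * C_10
Cofactor C_10 = 2
Want det = 0: -8 + (v - 2) * 2 = 0
  (v - 2) = 8 / 2 = 4
  v = 2 + (4) = 6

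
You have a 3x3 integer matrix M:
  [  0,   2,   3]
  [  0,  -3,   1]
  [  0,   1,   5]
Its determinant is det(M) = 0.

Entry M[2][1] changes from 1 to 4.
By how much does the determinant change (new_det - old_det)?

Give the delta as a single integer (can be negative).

Answer: 0

Derivation:
Cofactor C_21 = 0
Entry delta = 4 - 1 = 3
Det delta = entry_delta * cofactor = 3 * 0 = 0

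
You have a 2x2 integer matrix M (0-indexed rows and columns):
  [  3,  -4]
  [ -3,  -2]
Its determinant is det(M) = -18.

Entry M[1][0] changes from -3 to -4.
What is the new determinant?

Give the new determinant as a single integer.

Answer: -22

Derivation:
det is linear in row 1: changing M[1][0] by delta changes det by delta * cofactor(1,0).
Cofactor C_10 = (-1)^(1+0) * minor(1,0) = 4
Entry delta = -4 - -3 = -1
Det delta = -1 * 4 = -4
New det = -18 + -4 = -22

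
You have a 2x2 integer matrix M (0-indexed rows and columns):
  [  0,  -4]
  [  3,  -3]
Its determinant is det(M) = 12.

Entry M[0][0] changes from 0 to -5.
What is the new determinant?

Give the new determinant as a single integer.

Answer: 27

Derivation:
det is linear in row 0: changing M[0][0] by delta changes det by delta * cofactor(0,0).
Cofactor C_00 = (-1)^(0+0) * minor(0,0) = -3
Entry delta = -5 - 0 = -5
Det delta = -5 * -3 = 15
New det = 12 + 15 = 27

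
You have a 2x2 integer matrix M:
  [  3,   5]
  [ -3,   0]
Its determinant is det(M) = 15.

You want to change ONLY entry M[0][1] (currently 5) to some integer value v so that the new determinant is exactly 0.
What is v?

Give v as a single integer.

Answer: 0

Derivation:
det is linear in entry M[0][1]: det = old_det + (v - 5) * C_01
Cofactor C_01 = 3
Want det = 0: 15 + (v - 5) * 3 = 0
  (v - 5) = -15 / 3 = -5
  v = 5 + (-5) = 0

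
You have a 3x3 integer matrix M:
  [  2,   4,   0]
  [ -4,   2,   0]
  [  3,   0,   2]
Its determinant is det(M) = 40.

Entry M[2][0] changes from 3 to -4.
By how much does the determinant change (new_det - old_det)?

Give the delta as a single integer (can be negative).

Answer: 0

Derivation:
Cofactor C_20 = 0
Entry delta = -4 - 3 = -7
Det delta = entry_delta * cofactor = -7 * 0 = 0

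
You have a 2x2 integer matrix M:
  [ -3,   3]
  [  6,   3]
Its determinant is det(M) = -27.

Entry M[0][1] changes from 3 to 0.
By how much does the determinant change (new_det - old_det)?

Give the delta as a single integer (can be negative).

Answer: 18

Derivation:
Cofactor C_01 = -6
Entry delta = 0 - 3 = -3
Det delta = entry_delta * cofactor = -3 * -6 = 18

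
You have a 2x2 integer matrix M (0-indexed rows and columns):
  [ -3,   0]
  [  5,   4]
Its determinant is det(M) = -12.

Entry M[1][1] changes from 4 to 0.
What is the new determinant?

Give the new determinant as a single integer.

Answer: 0

Derivation:
det is linear in row 1: changing M[1][1] by delta changes det by delta * cofactor(1,1).
Cofactor C_11 = (-1)^(1+1) * minor(1,1) = -3
Entry delta = 0 - 4 = -4
Det delta = -4 * -3 = 12
New det = -12 + 12 = 0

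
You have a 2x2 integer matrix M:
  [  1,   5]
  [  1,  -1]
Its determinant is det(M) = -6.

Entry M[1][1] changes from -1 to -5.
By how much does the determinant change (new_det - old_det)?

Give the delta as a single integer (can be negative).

Answer: -4

Derivation:
Cofactor C_11 = 1
Entry delta = -5 - -1 = -4
Det delta = entry_delta * cofactor = -4 * 1 = -4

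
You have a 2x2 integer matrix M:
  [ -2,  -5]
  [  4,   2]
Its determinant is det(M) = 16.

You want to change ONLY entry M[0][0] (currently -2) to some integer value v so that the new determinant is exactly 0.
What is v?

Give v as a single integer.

Answer: -10

Derivation:
det is linear in entry M[0][0]: det = old_det + (v - -2) * C_00
Cofactor C_00 = 2
Want det = 0: 16 + (v - -2) * 2 = 0
  (v - -2) = -16 / 2 = -8
  v = -2 + (-8) = -10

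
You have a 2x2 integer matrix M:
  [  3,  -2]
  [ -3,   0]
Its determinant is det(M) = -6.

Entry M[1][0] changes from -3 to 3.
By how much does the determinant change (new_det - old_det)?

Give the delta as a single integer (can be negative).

Cofactor C_10 = 2
Entry delta = 3 - -3 = 6
Det delta = entry_delta * cofactor = 6 * 2 = 12

Answer: 12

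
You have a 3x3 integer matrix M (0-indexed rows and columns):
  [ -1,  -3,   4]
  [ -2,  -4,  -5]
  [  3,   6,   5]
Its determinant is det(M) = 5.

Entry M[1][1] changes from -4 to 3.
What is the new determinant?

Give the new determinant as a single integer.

Answer: -114

Derivation:
det is linear in row 1: changing M[1][1] by delta changes det by delta * cofactor(1,1).
Cofactor C_11 = (-1)^(1+1) * minor(1,1) = -17
Entry delta = 3 - -4 = 7
Det delta = 7 * -17 = -119
New det = 5 + -119 = -114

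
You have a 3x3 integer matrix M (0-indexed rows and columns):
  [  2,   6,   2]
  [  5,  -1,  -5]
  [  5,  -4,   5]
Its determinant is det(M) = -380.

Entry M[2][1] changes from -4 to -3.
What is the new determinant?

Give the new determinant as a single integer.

Answer: -360

Derivation:
det is linear in row 2: changing M[2][1] by delta changes det by delta * cofactor(2,1).
Cofactor C_21 = (-1)^(2+1) * minor(2,1) = 20
Entry delta = -3 - -4 = 1
Det delta = 1 * 20 = 20
New det = -380 + 20 = -360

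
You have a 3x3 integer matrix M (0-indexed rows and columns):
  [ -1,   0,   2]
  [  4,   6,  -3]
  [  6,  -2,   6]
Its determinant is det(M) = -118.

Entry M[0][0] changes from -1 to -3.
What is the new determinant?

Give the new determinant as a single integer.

det is linear in row 0: changing M[0][0] by delta changes det by delta * cofactor(0,0).
Cofactor C_00 = (-1)^(0+0) * minor(0,0) = 30
Entry delta = -3 - -1 = -2
Det delta = -2 * 30 = -60
New det = -118 + -60 = -178

Answer: -178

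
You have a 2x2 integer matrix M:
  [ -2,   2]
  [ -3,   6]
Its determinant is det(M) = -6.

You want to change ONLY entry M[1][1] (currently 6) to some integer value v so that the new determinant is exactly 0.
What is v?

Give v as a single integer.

det is linear in entry M[1][1]: det = old_det + (v - 6) * C_11
Cofactor C_11 = -2
Want det = 0: -6 + (v - 6) * -2 = 0
  (v - 6) = 6 / -2 = -3
  v = 6 + (-3) = 3

Answer: 3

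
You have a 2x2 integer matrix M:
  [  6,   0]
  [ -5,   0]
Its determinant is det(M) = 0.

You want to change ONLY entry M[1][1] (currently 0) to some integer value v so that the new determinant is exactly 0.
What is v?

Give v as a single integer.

Answer: 0

Derivation:
det is linear in entry M[1][1]: det = old_det + (v - 0) * C_11
Cofactor C_11 = 6
Want det = 0: 0 + (v - 0) * 6 = 0
  (v - 0) = 0 / 6 = 0
  v = 0 + (0) = 0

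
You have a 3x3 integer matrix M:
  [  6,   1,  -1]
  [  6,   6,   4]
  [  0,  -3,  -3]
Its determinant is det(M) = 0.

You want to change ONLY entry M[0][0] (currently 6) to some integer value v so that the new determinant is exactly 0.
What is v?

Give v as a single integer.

Answer: 6

Derivation:
det is linear in entry M[0][0]: det = old_det + (v - 6) * C_00
Cofactor C_00 = -6
Want det = 0: 0 + (v - 6) * -6 = 0
  (v - 6) = 0 / -6 = 0
  v = 6 + (0) = 6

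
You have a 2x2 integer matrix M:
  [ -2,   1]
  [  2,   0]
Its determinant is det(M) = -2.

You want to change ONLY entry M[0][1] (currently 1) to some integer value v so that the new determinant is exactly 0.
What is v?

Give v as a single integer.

Answer: 0

Derivation:
det is linear in entry M[0][1]: det = old_det + (v - 1) * C_01
Cofactor C_01 = -2
Want det = 0: -2 + (v - 1) * -2 = 0
  (v - 1) = 2 / -2 = -1
  v = 1 + (-1) = 0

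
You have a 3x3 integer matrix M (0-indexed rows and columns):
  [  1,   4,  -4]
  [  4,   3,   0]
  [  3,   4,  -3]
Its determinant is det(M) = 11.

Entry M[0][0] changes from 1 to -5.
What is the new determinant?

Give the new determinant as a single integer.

Answer: 65

Derivation:
det is linear in row 0: changing M[0][0] by delta changes det by delta * cofactor(0,0).
Cofactor C_00 = (-1)^(0+0) * minor(0,0) = -9
Entry delta = -5 - 1 = -6
Det delta = -6 * -9 = 54
New det = 11 + 54 = 65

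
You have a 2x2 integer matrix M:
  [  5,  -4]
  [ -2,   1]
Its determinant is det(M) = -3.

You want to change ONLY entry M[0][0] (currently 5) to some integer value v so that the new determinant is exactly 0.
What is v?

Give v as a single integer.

det is linear in entry M[0][0]: det = old_det + (v - 5) * C_00
Cofactor C_00 = 1
Want det = 0: -3 + (v - 5) * 1 = 0
  (v - 5) = 3 / 1 = 3
  v = 5 + (3) = 8

Answer: 8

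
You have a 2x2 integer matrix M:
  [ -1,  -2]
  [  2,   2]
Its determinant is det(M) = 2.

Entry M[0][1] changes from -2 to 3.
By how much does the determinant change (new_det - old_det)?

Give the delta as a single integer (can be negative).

Answer: -10

Derivation:
Cofactor C_01 = -2
Entry delta = 3 - -2 = 5
Det delta = entry_delta * cofactor = 5 * -2 = -10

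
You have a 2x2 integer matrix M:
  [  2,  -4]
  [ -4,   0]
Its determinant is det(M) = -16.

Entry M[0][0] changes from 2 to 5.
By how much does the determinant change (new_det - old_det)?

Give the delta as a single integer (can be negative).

Answer: 0

Derivation:
Cofactor C_00 = 0
Entry delta = 5 - 2 = 3
Det delta = entry_delta * cofactor = 3 * 0 = 0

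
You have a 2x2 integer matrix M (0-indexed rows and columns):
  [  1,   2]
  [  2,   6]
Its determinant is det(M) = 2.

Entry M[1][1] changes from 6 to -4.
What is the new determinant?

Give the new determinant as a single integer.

det is linear in row 1: changing M[1][1] by delta changes det by delta * cofactor(1,1).
Cofactor C_11 = (-1)^(1+1) * minor(1,1) = 1
Entry delta = -4 - 6 = -10
Det delta = -10 * 1 = -10
New det = 2 + -10 = -8

Answer: -8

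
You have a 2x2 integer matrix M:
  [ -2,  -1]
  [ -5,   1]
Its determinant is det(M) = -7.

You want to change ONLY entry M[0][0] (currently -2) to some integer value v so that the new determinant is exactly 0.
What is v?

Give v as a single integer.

det is linear in entry M[0][0]: det = old_det + (v - -2) * C_00
Cofactor C_00 = 1
Want det = 0: -7 + (v - -2) * 1 = 0
  (v - -2) = 7 / 1 = 7
  v = -2 + (7) = 5

Answer: 5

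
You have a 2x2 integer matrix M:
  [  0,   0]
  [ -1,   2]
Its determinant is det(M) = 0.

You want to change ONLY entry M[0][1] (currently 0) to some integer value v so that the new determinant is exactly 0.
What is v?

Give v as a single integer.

det is linear in entry M[0][1]: det = old_det + (v - 0) * C_01
Cofactor C_01 = 1
Want det = 0: 0 + (v - 0) * 1 = 0
  (v - 0) = 0 / 1 = 0
  v = 0 + (0) = 0

Answer: 0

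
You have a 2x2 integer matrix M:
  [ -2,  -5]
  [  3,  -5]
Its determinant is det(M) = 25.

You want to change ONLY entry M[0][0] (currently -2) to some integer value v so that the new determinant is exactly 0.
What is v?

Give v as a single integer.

det is linear in entry M[0][0]: det = old_det + (v - -2) * C_00
Cofactor C_00 = -5
Want det = 0: 25 + (v - -2) * -5 = 0
  (v - -2) = -25 / -5 = 5
  v = -2 + (5) = 3

Answer: 3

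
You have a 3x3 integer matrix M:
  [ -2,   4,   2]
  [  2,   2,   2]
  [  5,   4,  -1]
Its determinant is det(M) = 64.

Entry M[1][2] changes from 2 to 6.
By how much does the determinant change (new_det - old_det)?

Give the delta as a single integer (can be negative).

Cofactor C_12 = 28
Entry delta = 6 - 2 = 4
Det delta = entry_delta * cofactor = 4 * 28 = 112

Answer: 112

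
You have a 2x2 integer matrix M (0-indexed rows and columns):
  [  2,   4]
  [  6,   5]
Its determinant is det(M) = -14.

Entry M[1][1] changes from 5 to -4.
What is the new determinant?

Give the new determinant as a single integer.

Answer: -32

Derivation:
det is linear in row 1: changing M[1][1] by delta changes det by delta * cofactor(1,1).
Cofactor C_11 = (-1)^(1+1) * minor(1,1) = 2
Entry delta = -4 - 5 = -9
Det delta = -9 * 2 = -18
New det = -14 + -18 = -32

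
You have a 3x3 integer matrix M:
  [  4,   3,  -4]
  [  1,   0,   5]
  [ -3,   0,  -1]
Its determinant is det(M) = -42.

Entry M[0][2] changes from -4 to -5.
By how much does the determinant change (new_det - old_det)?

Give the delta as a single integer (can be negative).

Answer: 0

Derivation:
Cofactor C_02 = 0
Entry delta = -5 - -4 = -1
Det delta = entry_delta * cofactor = -1 * 0 = 0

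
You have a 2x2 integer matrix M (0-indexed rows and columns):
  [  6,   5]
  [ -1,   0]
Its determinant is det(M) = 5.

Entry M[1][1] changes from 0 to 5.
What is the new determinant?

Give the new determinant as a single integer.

Answer: 35

Derivation:
det is linear in row 1: changing M[1][1] by delta changes det by delta * cofactor(1,1).
Cofactor C_11 = (-1)^(1+1) * minor(1,1) = 6
Entry delta = 5 - 0 = 5
Det delta = 5 * 6 = 30
New det = 5 + 30 = 35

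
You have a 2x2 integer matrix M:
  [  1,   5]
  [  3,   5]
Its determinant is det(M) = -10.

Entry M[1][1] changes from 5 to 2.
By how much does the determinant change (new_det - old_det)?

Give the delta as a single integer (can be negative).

Answer: -3

Derivation:
Cofactor C_11 = 1
Entry delta = 2 - 5 = -3
Det delta = entry_delta * cofactor = -3 * 1 = -3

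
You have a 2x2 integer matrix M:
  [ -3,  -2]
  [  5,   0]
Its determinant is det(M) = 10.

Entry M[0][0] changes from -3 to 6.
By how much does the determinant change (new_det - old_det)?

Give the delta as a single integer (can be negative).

Answer: 0

Derivation:
Cofactor C_00 = 0
Entry delta = 6 - -3 = 9
Det delta = entry_delta * cofactor = 9 * 0 = 0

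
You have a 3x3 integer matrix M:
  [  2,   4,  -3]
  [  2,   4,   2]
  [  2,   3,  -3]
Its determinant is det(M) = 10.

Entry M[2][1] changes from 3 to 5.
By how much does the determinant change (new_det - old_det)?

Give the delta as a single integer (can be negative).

Cofactor C_21 = -10
Entry delta = 5 - 3 = 2
Det delta = entry_delta * cofactor = 2 * -10 = -20

Answer: -20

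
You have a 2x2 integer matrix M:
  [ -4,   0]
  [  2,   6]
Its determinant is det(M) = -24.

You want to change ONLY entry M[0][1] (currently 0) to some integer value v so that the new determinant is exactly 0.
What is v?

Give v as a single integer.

Answer: -12

Derivation:
det is linear in entry M[0][1]: det = old_det + (v - 0) * C_01
Cofactor C_01 = -2
Want det = 0: -24 + (v - 0) * -2 = 0
  (v - 0) = 24 / -2 = -12
  v = 0 + (-12) = -12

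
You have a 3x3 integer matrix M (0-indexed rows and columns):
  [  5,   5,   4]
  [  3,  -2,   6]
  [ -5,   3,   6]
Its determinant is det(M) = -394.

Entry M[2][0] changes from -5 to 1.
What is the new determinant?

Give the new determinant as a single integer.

det is linear in row 2: changing M[2][0] by delta changes det by delta * cofactor(2,0).
Cofactor C_20 = (-1)^(2+0) * minor(2,0) = 38
Entry delta = 1 - -5 = 6
Det delta = 6 * 38 = 228
New det = -394 + 228 = -166

Answer: -166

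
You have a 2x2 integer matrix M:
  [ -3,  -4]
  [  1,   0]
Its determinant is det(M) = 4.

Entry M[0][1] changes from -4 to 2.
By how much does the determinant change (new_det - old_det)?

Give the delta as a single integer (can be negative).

Cofactor C_01 = -1
Entry delta = 2 - -4 = 6
Det delta = entry_delta * cofactor = 6 * -1 = -6

Answer: -6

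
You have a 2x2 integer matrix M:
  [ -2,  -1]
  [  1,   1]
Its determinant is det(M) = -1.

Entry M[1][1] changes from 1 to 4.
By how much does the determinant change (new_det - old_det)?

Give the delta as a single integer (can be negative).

Cofactor C_11 = -2
Entry delta = 4 - 1 = 3
Det delta = entry_delta * cofactor = 3 * -2 = -6

Answer: -6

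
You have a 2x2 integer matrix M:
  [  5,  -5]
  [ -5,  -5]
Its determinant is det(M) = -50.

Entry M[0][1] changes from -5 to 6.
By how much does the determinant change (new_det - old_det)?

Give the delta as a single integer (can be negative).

Cofactor C_01 = 5
Entry delta = 6 - -5 = 11
Det delta = entry_delta * cofactor = 11 * 5 = 55

Answer: 55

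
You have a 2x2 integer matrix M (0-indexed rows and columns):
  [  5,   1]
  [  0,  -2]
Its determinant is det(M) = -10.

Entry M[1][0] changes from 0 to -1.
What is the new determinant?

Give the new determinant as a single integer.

det is linear in row 1: changing M[1][0] by delta changes det by delta * cofactor(1,0).
Cofactor C_10 = (-1)^(1+0) * minor(1,0) = -1
Entry delta = -1 - 0 = -1
Det delta = -1 * -1 = 1
New det = -10 + 1 = -9

Answer: -9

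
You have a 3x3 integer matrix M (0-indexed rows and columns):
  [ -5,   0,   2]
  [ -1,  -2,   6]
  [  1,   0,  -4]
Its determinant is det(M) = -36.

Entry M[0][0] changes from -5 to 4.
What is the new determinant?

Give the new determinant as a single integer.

det is linear in row 0: changing M[0][0] by delta changes det by delta * cofactor(0,0).
Cofactor C_00 = (-1)^(0+0) * minor(0,0) = 8
Entry delta = 4 - -5 = 9
Det delta = 9 * 8 = 72
New det = -36 + 72 = 36

Answer: 36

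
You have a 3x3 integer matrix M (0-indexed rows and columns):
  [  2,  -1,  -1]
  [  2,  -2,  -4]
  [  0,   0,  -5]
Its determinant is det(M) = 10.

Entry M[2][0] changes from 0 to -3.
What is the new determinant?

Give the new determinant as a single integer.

det is linear in row 2: changing M[2][0] by delta changes det by delta * cofactor(2,0).
Cofactor C_20 = (-1)^(2+0) * minor(2,0) = 2
Entry delta = -3 - 0 = -3
Det delta = -3 * 2 = -6
New det = 10 + -6 = 4

Answer: 4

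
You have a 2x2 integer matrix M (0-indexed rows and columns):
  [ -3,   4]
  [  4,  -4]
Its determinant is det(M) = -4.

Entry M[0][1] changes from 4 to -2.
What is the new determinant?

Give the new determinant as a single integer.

Answer: 20

Derivation:
det is linear in row 0: changing M[0][1] by delta changes det by delta * cofactor(0,1).
Cofactor C_01 = (-1)^(0+1) * minor(0,1) = -4
Entry delta = -2 - 4 = -6
Det delta = -6 * -4 = 24
New det = -4 + 24 = 20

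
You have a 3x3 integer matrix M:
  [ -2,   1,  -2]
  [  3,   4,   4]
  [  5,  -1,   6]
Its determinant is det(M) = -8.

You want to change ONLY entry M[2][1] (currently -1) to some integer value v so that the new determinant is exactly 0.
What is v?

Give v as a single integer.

det is linear in entry M[2][1]: det = old_det + (v - -1) * C_21
Cofactor C_21 = 2
Want det = 0: -8 + (v - -1) * 2 = 0
  (v - -1) = 8 / 2 = 4
  v = -1 + (4) = 3

Answer: 3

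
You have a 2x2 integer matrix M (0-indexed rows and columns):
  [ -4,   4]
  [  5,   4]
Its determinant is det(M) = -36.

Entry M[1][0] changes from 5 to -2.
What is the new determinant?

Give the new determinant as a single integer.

Answer: -8

Derivation:
det is linear in row 1: changing M[1][0] by delta changes det by delta * cofactor(1,0).
Cofactor C_10 = (-1)^(1+0) * minor(1,0) = -4
Entry delta = -2 - 5 = -7
Det delta = -7 * -4 = 28
New det = -36 + 28 = -8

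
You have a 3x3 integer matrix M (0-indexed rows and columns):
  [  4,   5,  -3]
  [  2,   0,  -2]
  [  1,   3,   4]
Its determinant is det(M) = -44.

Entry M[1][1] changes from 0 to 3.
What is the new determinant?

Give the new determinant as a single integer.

Answer: 13

Derivation:
det is linear in row 1: changing M[1][1] by delta changes det by delta * cofactor(1,1).
Cofactor C_11 = (-1)^(1+1) * minor(1,1) = 19
Entry delta = 3 - 0 = 3
Det delta = 3 * 19 = 57
New det = -44 + 57 = 13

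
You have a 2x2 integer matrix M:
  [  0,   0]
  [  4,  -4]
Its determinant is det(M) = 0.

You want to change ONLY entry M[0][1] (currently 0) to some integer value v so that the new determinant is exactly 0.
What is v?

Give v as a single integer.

Answer: 0

Derivation:
det is linear in entry M[0][1]: det = old_det + (v - 0) * C_01
Cofactor C_01 = -4
Want det = 0: 0 + (v - 0) * -4 = 0
  (v - 0) = 0 / -4 = 0
  v = 0 + (0) = 0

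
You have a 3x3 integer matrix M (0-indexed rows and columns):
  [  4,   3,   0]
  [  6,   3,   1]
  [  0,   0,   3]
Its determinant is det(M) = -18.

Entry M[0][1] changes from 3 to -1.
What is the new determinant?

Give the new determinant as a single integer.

Answer: 54

Derivation:
det is linear in row 0: changing M[0][1] by delta changes det by delta * cofactor(0,1).
Cofactor C_01 = (-1)^(0+1) * minor(0,1) = -18
Entry delta = -1 - 3 = -4
Det delta = -4 * -18 = 72
New det = -18 + 72 = 54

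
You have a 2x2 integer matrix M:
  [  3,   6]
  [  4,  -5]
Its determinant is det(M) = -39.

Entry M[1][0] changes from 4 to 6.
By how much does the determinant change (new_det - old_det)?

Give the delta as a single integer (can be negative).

Answer: -12

Derivation:
Cofactor C_10 = -6
Entry delta = 6 - 4 = 2
Det delta = entry_delta * cofactor = 2 * -6 = -12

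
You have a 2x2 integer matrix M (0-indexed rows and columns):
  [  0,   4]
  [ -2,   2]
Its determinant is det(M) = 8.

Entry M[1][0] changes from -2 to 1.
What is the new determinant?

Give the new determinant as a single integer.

det is linear in row 1: changing M[1][0] by delta changes det by delta * cofactor(1,0).
Cofactor C_10 = (-1)^(1+0) * minor(1,0) = -4
Entry delta = 1 - -2 = 3
Det delta = 3 * -4 = -12
New det = 8 + -12 = -4

Answer: -4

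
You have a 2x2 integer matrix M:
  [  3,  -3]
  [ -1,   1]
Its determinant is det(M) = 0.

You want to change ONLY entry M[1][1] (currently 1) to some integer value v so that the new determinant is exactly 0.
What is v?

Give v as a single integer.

Answer: 1

Derivation:
det is linear in entry M[1][1]: det = old_det + (v - 1) * C_11
Cofactor C_11 = 3
Want det = 0: 0 + (v - 1) * 3 = 0
  (v - 1) = 0 / 3 = 0
  v = 1 + (0) = 1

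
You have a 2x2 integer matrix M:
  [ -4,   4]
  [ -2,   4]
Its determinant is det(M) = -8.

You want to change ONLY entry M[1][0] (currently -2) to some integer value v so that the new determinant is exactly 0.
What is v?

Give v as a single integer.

Answer: -4

Derivation:
det is linear in entry M[1][0]: det = old_det + (v - -2) * C_10
Cofactor C_10 = -4
Want det = 0: -8 + (v - -2) * -4 = 0
  (v - -2) = 8 / -4 = -2
  v = -2 + (-2) = -4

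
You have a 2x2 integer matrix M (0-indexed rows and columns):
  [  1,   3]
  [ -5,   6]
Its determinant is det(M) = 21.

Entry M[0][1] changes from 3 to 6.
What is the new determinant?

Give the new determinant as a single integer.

det is linear in row 0: changing M[0][1] by delta changes det by delta * cofactor(0,1).
Cofactor C_01 = (-1)^(0+1) * minor(0,1) = 5
Entry delta = 6 - 3 = 3
Det delta = 3 * 5 = 15
New det = 21 + 15 = 36

Answer: 36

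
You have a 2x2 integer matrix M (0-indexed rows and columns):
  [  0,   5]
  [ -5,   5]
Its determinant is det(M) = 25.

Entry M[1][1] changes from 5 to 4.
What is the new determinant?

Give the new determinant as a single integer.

Answer: 25

Derivation:
det is linear in row 1: changing M[1][1] by delta changes det by delta * cofactor(1,1).
Cofactor C_11 = (-1)^(1+1) * minor(1,1) = 0
Entry delta = 4 - 5 = -1
Det delta = -1 * 0 = 0
New det = 25 + 0 = 25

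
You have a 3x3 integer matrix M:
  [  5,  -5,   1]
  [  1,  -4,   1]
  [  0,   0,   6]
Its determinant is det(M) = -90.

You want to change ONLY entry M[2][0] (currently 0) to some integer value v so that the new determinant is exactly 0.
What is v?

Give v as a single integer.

Answer: -90

Derivation:
det is linear in entry M[2][0]: det = old_det + (v - 0) * C_20
Cofactor C_20 = -1
Want det = 0: -90 + (v - 0) * -1 = 0
  (v - 0) = 90 / -1 = -90
  v = 0 + (-90) = -90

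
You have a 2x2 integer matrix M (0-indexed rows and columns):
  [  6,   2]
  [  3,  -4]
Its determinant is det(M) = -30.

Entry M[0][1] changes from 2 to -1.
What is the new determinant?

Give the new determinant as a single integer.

Answer: -21

Derivation:
det is linear in row 0: changing M[0][1] by delta changes det by delta * cofactor(0,1).
Cofactor C_01 = (-1)^(0+1) * minor(0,1) = -3
Entry delta = -1 - 2 = -3
Det delta = -3 * -3 = 9
New det = -30 + 9 = -21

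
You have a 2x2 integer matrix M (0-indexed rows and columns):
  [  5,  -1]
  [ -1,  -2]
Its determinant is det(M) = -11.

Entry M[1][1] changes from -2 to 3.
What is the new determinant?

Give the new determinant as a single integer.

det is linear in row 1: changing M[1][1] by delta changes det by delta * cofactor(1,1).
Cofactor C_11 = (-1)^(1+1) * minor(1,1) = 5
Entry delta = 3 - -2 = 5
Det delta = 5 * 5 = 25
New det = -11 + 25 = 14

Answer: 14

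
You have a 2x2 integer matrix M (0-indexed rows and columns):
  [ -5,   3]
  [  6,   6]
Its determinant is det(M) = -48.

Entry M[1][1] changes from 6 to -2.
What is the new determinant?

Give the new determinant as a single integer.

det is linear in row 1: changing M[1][1] by delta changes det by delta * cofactor(1,1).
Cofactor C_11 = (-1)^(1+1) * minor(1,1) = -5
Entry delta = -2 - 6 = -8
Det delta = -8 * -5 = 40
New det = -48 + 40 = -8

Answer: -8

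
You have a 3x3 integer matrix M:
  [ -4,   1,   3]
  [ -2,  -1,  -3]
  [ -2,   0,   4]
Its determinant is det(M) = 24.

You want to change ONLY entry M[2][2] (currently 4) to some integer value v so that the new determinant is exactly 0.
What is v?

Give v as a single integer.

Answer: 0

Derivation:
det is linear in entry M[2][2]: det = old_det + (v - 4) * C_22
Cofactor C_22 = 6
Want det = 0: 24 + (v - 4) * 6 = 0
  (v - 4) = -24 / 6 = -4
  v = 4 + (-4) = 0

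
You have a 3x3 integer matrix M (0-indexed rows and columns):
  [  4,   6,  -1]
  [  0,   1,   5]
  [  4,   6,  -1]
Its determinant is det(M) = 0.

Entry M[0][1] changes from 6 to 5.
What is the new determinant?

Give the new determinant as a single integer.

det is linear in row 0: changing M[0][1] by delta changes det by delta * cofactor(0,1).
Cofactor C_01 = (-1)^(0+1) * minor(0,1) = 20
Entry delta = 5 - 6 = -1
Det delta = -1 * 20 = -20
New det = 0 + -20 = -20

Answer: -20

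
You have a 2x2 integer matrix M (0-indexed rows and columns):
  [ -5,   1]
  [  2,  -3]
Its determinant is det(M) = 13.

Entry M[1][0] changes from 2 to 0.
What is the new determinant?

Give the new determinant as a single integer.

det is linear in row 1: changing M[1][0] by delta changes det by delta * cofactor(1,0).
Cofactor C_10 = (-1)^(1+0) * minor(1,0) = -1
Entry delta = 0 - 2 = -2
Det delta = -2 * -1 = 2
New det = 13 + 2 = 15

Answer: 15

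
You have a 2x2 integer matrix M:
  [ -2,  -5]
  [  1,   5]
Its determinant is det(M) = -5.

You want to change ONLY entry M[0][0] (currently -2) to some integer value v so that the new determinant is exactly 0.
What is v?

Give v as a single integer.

det is linear in entry M[0][0]: det = old_det + (v - -2) * C_00
Cofactor C_00 = 5
Want det = 0: -5 + (v - -2) * 5 = 0
  (v - -2) = 5 / 5 = 1
  v = -2 + (1) = -1

Answer: -1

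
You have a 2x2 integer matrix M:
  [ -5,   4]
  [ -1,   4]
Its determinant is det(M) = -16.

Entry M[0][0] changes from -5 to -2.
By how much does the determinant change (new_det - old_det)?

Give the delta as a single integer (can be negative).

Answer: 12

Derivation:
Cofactor C_00 = 4
Entry delta = -2 - -5 = 3
Det delta = entry_delta * cofactor = 3 * 4 = 12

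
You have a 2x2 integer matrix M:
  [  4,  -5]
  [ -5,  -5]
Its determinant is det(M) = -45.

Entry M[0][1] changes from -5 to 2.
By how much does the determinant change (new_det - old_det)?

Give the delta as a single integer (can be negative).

Answer: 35

Derivation:
Cofactor C_01 = 5
Entry delta = 2 - -5 = 7
Det delta = entry_delta * cofactor = 7 * 5 = 35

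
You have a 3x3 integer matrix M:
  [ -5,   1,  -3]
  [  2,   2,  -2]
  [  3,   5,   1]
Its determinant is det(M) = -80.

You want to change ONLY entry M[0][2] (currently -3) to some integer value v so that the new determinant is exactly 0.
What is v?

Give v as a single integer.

Answer: 17

Derivation:
det is linear in entry M[0][2]: det = old_det + (v - -3) * C_02
Cofactor C_02 = 4
Want det = 0: -80 + (v - -3) * 4 = 0
  (v - -3) = 80 / 4 = 20
  v = -3 + (20) = 17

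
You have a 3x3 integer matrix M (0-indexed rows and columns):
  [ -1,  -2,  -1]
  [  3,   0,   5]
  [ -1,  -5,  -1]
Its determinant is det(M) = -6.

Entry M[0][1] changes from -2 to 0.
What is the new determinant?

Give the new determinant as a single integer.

Answer: -10

Derivation:
det is linear in row 0: changing M[0][1] by delta changes det by delta * cofactor(0,1).
Cofactor C_01 = (-1)^(0+1) * minor(0,1) = -2
Entry delta = 0 - -2 = 2
Det delta = 2 * -2 = -4
New det = -6 + -4 = -10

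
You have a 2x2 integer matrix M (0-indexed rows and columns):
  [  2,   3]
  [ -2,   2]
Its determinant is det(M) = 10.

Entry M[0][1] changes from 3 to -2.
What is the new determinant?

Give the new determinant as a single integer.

det is linear in row 0: changing M[0][1] by delta changes det by delta * cofactor(0,1).
Cofactor C_01 = (-1)^(0+1) * minor(0,1) = 2
Entry delta = -2 - 3 = -5
Det delta = -5 * 2 = -10
New det = 10 + -10 = 0

Answer: 0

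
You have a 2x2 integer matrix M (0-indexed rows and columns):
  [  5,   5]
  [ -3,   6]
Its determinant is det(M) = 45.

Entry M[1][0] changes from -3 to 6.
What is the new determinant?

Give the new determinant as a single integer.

det is linear in row 1: changing M[1][0] by delta changes det by delta * cofactor(1,0).
Cofactor C_10 = (-1)^(1+0) * minor(1,0) = -5
Entry delta = 6 - -3 = 9
Det delta = 9 * -5 = -45
New det = 45 + -45 = 0

Answer: 0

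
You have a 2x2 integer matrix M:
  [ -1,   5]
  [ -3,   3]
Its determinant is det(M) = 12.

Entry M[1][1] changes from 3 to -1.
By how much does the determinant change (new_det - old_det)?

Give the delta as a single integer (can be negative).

Cofactor C_11 = -1
Entry delta = -1 - 3 = -4
Det delta = entry_delta * cofactor = -4 * -1 = 4

Answer: 4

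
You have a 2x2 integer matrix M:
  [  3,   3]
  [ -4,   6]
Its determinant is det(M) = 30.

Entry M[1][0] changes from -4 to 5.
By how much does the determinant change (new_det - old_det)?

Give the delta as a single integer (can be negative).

Answer: -27

Derivation:
Cofactor C_10 = -3
Entry delta = 5 - -4 = 9
Det delta = entry_delta * cofactor = 9 * -3 = -27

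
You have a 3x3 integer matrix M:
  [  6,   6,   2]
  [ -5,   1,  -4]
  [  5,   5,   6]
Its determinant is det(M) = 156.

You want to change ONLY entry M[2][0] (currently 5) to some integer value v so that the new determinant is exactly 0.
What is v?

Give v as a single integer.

Answer: 11

Derivation:
det is linear in entry M[2][0]: det = old_det + (v - 5) * C_20
Cofactor C_20 = -26
Want det = 0: 156 + (v - 5) * -26 = 0
  (v - 5) = -156 / -26 = 6
  v = 5 + (6) = 11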